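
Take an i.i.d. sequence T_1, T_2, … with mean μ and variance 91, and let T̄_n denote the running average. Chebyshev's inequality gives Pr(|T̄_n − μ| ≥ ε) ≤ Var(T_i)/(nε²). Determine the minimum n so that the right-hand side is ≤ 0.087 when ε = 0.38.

Require 91/(n·0.38²) ≤ 0.087, i.e. n ≥ 91/(0.087·0.38²) = 7243.608.
The smallest integer n is 7244.

7244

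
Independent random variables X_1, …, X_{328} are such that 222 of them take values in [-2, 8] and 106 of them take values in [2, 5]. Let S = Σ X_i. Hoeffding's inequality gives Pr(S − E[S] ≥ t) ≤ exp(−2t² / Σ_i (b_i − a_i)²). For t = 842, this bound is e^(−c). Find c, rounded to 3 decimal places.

Σ(b_i − a_i)² = 222·10² + 106·3² = 23154.
c = 2t² / 23154 = 2·842² / 23154 = 61.2390.

61.239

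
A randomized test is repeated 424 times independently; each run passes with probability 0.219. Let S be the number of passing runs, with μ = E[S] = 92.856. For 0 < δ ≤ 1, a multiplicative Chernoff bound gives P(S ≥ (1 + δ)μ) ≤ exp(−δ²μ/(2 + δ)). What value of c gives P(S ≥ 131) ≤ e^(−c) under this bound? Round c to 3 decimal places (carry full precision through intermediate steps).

Write 131 = (1 + δ)μ, so δ = 131/92.856 − 1 = 0.4107866…
Then the exponent is δ²μ/(2 + δ) = (131 − μ)² / (μ·(2 + δ)) = 6.499557.

6.500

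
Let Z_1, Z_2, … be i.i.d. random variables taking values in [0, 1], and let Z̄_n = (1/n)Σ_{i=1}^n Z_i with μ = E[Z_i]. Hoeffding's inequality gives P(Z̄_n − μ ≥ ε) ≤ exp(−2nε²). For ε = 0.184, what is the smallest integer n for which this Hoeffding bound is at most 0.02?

58

Require exp(−2nε²) ≤ 0.02, i.e. 2nε² ≥ ln(1/0.02) = 3.912023.
So n ≥ 3.912023 / (2·0.184²) = 57.774.
The smallest integer n is 58.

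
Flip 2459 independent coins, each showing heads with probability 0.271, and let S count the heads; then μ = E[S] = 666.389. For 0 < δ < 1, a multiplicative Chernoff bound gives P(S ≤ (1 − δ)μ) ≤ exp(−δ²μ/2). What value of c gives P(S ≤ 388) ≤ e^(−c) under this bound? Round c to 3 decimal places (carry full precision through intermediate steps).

58.150

Write 388 = (1 − δ)μ, so δ = 1 − 388/666.389 = 0.4177575…
Then the exponent is δ²μ/2 = (μ − 388)²/(2μ) = 58.149546.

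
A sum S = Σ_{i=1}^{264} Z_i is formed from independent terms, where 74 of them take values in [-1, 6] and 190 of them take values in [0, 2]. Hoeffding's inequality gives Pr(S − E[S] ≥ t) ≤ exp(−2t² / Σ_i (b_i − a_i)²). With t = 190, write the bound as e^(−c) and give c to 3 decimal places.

16.461

Σ(b_i − a_i)² = 74·7² + 190·2² = 4386.
c = 2t² / 4386 = 2·190² / 4386 = 16.4615.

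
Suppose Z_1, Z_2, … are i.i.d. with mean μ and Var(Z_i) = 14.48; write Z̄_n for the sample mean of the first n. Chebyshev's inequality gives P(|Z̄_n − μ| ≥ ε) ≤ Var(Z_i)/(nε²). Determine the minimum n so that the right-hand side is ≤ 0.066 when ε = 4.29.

12

Require 14.48/(n·4.29²) ≤ 0.066, i.e. n ≥ 14.48/(0.066·4.29²) = 11.921.
The smallest integer n is 12.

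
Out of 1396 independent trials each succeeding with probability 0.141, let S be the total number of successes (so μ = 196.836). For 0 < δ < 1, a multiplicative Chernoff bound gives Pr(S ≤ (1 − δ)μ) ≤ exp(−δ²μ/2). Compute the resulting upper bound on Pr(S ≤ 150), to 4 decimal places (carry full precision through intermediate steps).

0.0038

Write 150 = (1 − δ)μ, so δ = 1 − 150/196.836 = 0.2379443…
Then the exponent is δ²μ/2 = (μ − 150)²/(2μ) = 5.572179.
Bound = exp(−5.572179) = 0.00380.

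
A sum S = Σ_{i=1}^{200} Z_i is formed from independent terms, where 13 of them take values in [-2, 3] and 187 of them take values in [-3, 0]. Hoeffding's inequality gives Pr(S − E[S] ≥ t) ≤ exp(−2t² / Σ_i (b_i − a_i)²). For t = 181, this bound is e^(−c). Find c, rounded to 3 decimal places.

Σ(b_i − a_i)² = 13·5² + 187·3² = 2008.
c = 2t² / 2008 = 2·181² / 2008 = 32.6305.

32.630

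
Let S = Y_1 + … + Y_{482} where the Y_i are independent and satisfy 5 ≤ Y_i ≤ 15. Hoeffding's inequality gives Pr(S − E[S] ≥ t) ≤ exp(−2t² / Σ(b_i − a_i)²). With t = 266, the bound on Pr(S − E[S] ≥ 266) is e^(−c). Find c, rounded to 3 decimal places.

Σ(b_i − a_i)² = 482·(10)² = 48200.
c = 2t²/48200 = 2·266²/48200 = 2.9359.

2.936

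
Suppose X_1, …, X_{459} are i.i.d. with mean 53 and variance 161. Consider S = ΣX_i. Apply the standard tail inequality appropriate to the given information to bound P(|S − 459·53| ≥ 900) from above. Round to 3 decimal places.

0.091

With mean and variance of each term known, Chebyshev's inequality bounds the deviation of the sum (or sample mean).
Var(S) = n·Var(X_i) = 459·161 = 73899.
Chebyshev: P(|S − 459·53| ≥ 900) ≤ Var(S)/900² = 73899/810000 = 0.0912.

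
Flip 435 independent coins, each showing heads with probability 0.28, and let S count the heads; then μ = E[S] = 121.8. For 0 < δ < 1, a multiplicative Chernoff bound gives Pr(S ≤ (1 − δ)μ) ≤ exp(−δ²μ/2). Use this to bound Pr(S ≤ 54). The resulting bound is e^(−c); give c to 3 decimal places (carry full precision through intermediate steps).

Write 54 = (1 − δ)μ, so δ = 1 − 54/121.8 = 0.5566502…
Then the exponent is δ²μ/2 = (μ − 54)²/(2μ) = 18.870443.

18.870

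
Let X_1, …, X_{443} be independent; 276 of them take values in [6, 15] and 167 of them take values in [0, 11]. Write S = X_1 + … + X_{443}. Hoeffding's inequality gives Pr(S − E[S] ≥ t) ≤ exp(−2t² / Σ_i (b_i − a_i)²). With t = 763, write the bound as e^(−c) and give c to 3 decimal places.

Σ(b_i − a_i)² = 276·9² + 167·11² = 42563.
c = 2t² / 42563 = 2·763² / 42563 = 27.3556.

27.356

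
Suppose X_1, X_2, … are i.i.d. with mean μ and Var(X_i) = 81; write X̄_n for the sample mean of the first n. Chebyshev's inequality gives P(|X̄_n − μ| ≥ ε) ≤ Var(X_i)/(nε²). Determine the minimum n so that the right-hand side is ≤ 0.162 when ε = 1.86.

Require 81/(n·1.86²) ≤ 0.162, i.e. n ≥ 81/(0.162·1.86²) = 144.525.
The smallest integer n is 145.

145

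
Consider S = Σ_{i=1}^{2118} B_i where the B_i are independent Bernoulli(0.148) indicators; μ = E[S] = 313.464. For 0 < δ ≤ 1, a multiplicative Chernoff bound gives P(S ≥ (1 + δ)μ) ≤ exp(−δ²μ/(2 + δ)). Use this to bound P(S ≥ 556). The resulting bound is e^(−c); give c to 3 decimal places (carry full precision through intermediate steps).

67.655

Write 556 = (1 + δ)μ, so δ = 556/313.464 − 1 = 0.7737284…
Then the exponent is δ²μ/(2 + δ) = (556 − μ)² / (μ·(2 + δ)) = 67.655143.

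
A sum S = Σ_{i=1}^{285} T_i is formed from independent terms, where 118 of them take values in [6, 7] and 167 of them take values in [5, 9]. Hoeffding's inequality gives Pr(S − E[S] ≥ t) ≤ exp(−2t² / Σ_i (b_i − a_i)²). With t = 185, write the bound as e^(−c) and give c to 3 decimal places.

24.534

Σ(b_i − a_i)² = 118·1² + 167·4² = 2790.
c = 2t² / 2790 = 2·185² / 2790 = 24.5341.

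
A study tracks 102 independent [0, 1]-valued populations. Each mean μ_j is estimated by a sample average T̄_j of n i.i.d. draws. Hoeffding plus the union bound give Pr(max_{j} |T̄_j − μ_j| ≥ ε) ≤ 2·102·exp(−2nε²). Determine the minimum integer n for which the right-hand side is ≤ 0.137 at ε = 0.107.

Need 2·102·exp(−2nε²) ≤ 0.137, i.e. exp(−2nε²) ≤ 0.137/204.
So 2nε² ≥ ln(204/0.137) = 7.305894.
Hence n ≥ 7.305894/(2·0.107²) = 319.063.
The smallest integer n is 320.

320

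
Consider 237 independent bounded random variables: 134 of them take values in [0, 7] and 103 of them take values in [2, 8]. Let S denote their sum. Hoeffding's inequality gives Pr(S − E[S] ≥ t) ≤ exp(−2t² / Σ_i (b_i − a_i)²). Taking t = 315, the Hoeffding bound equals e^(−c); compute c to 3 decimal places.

Σ(b_i − a_i)² = 134·7² + 103·6² = 10274.
c = 2t² / 10274 = 2·315² / 10274 = 19.3157.

19.316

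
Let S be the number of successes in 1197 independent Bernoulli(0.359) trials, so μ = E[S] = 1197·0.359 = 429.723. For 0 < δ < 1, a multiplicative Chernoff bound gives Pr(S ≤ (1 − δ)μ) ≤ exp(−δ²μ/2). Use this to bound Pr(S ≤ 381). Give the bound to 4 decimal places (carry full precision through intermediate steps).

Write 381 = (1 − δ)μ, so δ = 1 − 381/429.723 = 0.1133823…
Then the exponent is δ²μ/2 = (μ − 381)²/(2μ) = 2.762164.
Bound = exp(−2.762164) = 0.06315.

0.0632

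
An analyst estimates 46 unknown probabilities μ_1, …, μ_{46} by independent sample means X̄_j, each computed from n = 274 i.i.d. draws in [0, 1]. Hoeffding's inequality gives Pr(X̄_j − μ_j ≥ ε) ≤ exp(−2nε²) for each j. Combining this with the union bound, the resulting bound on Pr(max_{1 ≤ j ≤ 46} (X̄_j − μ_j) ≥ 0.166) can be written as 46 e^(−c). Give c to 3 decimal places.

15.101

Union bound over the 46 events: Pr(max_{1 ≤ j ≤ 46} (X̄_j − μ_j) ≥ 0.166) ≤ 46·exp(−2nε²) = 46 exp(−2·274·0.166²).
So c = 2·274·0.166² = 15.1007.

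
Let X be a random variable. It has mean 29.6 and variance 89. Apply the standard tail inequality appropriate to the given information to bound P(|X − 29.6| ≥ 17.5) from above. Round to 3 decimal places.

0.291

Mean and variance are known, so Chebyshev's inequality applies.
Chebyshev: P(|X − μ| ≥ t) ≤ Var(X)/t².
Bound = 89 / 306.25 = 0.2906.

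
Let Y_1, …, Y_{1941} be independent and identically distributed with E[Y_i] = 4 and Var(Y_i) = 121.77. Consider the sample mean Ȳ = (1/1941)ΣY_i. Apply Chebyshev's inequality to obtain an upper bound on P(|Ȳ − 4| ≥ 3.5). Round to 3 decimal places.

Var(Ȳ) = Var(Y_i)/n = 121.77/1941 = 0.062736.
Chebyshev: P(|Ȳ − 4| ≥ 3.5) ≤ Var(Ȳ)/(3.5)² = 121.77/(1941·3.5²) = 0.0051.

0.005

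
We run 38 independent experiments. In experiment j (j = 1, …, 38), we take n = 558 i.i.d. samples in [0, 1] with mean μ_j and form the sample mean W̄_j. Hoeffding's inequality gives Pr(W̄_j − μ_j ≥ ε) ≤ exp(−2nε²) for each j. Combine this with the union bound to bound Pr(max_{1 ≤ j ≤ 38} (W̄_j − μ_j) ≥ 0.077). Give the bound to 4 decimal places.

0.0508

Per-experiment Hoeffding bound: exp(−2·558·0.077²) = exp(−6.61676) = 0.0013378.
Union bound over 38 events: 38·0.0013378 = 0.05083.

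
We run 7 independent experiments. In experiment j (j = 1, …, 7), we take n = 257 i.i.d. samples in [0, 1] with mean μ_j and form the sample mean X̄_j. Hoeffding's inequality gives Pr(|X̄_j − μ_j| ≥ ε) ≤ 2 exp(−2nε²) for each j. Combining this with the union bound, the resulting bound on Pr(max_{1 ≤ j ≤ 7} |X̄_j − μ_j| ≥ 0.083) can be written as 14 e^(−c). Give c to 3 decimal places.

Union bound over the 7 events: Pr(max_{1 ≤ j ≤ 7} |X̄_j − μ_j| ≥ 0.083) ≤ 7·2·exp(−2nε²) = 14 exp(−2·257·0.083²).
So c = 2·257·0.083² = 3.5409.

3.541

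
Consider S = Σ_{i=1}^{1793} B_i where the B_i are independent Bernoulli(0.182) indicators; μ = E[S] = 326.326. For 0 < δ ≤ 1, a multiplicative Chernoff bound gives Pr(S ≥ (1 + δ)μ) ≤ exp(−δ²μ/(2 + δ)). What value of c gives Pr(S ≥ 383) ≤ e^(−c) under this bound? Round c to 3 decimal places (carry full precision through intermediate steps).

Write 383 = (1 + δ)μ, so δ = 383/326.326 − 1 = 0.173673…
Then the exponent is δ²μ/(2 + δ) = (383 − μ)² / (μ·(2 + δ)) = 4.528161.

4.528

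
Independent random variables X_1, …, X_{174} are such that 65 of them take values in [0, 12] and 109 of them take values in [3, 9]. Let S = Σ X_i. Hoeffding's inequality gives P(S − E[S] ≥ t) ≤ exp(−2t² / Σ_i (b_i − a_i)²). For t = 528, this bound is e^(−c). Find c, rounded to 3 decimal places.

Σ(b_i − a_i)² = 65·12² + 109·6² = 13284.
c = 2t² / 13284 = 2·528² / 13284 = 41.9729.

41.973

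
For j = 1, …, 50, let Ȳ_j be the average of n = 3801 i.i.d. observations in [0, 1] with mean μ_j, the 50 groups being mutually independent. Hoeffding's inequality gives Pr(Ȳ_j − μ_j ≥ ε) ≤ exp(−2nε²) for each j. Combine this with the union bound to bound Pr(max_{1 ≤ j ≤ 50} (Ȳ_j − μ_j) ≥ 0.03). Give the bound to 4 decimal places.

0.0534

Per-experiment Hoeffding bound: exp(−2·3801·0.03²) = exp(−6.84180) = 0.0010682.
Union bound over 50 events: 50·0.0010682 = 0.05341.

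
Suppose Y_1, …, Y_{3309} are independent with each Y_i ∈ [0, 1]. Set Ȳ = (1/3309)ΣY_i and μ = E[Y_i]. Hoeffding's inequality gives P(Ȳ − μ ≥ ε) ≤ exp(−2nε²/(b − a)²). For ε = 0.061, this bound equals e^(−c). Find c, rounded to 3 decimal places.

c = 2nε²/(b − a)² = 2·3309·0.061² / 1² = 24.6256.

24.626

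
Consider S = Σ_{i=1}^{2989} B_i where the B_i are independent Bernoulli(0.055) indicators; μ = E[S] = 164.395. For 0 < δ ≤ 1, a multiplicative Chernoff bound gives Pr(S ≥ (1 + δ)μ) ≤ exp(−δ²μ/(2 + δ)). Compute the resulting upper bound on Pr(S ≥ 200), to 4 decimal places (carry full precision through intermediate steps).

Write 200 = (1 + δ)μ, so δ = 200/164.395 − 1 = 0.216582…
Then the exponent is δ²μ/(2 + δ) = (200 − μ)² / (μ·(2 + δ)) = 3.478961.
Bound = exp(−3.478961) = 0.03084.

0.0308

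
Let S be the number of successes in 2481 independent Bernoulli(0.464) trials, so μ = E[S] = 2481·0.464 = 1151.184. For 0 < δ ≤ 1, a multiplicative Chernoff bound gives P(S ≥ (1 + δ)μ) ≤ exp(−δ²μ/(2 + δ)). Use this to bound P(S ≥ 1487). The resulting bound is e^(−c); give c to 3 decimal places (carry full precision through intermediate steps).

Write 1487 = (1 + δ)μ, so δ = 1487/1151.184 − 1 = 0.2917136…
Then the exponent is δ²μ/(2 + δ) = (1487 − μ)² / (μ·(2 + δ)) = 42.746217.

42.746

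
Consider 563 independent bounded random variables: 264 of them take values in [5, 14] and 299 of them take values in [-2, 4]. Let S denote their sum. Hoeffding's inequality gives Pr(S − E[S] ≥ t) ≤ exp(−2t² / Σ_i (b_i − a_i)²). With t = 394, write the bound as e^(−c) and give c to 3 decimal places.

Σ(b_i − a_i)² = 264·9² + 299·6² = 32148.
c = 2t² / 32148 = 2·394² / 32148 = 9.6576.

9.658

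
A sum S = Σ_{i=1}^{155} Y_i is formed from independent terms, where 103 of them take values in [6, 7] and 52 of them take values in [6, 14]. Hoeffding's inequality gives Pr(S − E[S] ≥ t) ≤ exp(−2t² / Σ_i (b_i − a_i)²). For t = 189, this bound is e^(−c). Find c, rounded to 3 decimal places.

20.823

Σ(b_i − a_i)² = 103·1² + 52·8² = 3431.
c = 2t² / 3431 = 2·189² / 3431 = 20.8225.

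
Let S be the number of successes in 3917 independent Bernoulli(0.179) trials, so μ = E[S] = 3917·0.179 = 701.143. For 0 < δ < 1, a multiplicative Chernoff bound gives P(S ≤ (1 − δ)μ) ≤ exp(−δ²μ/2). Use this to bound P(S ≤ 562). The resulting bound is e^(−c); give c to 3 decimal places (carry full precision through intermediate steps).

Write 562 = (1 − δ)μ, so δ = 1 − 562/701.143 = 0.1984517…
Then the exponent is δ²μ/2 = (μ − 562)²/(2μ) = 13.806580.

13.807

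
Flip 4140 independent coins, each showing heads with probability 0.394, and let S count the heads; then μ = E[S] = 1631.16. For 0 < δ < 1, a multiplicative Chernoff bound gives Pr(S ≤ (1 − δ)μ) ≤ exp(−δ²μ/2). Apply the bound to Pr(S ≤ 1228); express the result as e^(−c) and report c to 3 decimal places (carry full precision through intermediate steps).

49.823

Write 1228 = (1 − δ)μ, so δ = 1 − 1228/1631.16 = 0.2471615…
Then the exponent is δ²μ/2 = (μ − 1228)²/(2μ) = 49.822821.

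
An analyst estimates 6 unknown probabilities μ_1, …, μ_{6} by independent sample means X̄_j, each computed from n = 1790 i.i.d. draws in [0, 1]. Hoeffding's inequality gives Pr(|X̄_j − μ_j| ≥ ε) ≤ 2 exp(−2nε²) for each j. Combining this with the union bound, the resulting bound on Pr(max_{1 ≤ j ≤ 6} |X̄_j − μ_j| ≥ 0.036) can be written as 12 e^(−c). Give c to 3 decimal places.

Union bound over the 6 events: Pr(max_{1 ≤ j ≤ 6} |X̄_j − μ_j| ≥ 0.036) ≤ 6·2·exp(−2nε²) = 12 exp(−2·1790·0.036²).
So c = 2·1790·0.036² = 4.6397.

4.640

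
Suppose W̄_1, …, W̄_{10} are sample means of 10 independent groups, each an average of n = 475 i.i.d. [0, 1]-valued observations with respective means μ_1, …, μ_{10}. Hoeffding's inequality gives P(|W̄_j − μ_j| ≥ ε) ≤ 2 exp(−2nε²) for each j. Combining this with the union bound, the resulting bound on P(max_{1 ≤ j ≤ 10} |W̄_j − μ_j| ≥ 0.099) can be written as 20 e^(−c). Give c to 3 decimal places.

9.311

Union bound over the 10 events: P(max_{1 ≤ j ≤ 10} |W̄_j − μ_j| ≥ 0.099) ≤ 10·2·exp(−2nε²) = 20 exp(−2·475·0.099²).
So c = 2·475·0.099² = 9.3110.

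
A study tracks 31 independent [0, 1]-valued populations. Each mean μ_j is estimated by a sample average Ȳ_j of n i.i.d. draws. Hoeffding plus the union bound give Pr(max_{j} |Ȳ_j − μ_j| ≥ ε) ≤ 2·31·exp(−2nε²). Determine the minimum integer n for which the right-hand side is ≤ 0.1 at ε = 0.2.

81

Need 2·31·exp(−2nε²) ≤ 0.1, i.e. exp(−2nε²) ≤ 0.1/62.
So 2nε² ≥ ln(62/0.1) = 6.429719.
Hence n ≥ 6.429719/(2·0.2²) = 80.371.
The smallest integer n is 81.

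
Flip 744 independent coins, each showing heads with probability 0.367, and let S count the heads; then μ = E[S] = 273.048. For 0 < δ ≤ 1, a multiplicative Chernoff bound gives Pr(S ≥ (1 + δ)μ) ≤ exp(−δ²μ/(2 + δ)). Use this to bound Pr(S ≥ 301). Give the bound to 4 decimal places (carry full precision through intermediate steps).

0.2564

Write 301 = (1 + δ)μ, so δ = 301/273.048 − 1 = 0.1023703…
Then the exponent is δ²μ/(2 + δ) = (301 − μ)² / (μ·(2 + δ)) = 1.361061.
Bound = exp(−1.361061) = 0.25639.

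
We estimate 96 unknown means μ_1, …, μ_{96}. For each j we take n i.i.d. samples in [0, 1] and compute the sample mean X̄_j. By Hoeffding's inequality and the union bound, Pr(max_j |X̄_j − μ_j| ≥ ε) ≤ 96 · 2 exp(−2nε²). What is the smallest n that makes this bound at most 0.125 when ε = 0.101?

Need 2·96·exp(−2nε²) ≤ 0.125, i.e. exp(−2nε²) ≤ 0.125/192.
So 2nε² ≥ ln(192/0.125) = 7.336937.
Hence n ≥ 7.336937/(2·0.101²) = 359.619.
The smallest integer n is 360.

360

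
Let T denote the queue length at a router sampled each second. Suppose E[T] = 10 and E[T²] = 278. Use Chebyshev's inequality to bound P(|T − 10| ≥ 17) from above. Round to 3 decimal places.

0.616

Var(T) = E[T²] − (E[T])² = 278 − 100 = 178.
Chebyshev's inequality: P(|T − μ| ≥ t) ≤ Var(T)/t² = 178/289 = 0.6159.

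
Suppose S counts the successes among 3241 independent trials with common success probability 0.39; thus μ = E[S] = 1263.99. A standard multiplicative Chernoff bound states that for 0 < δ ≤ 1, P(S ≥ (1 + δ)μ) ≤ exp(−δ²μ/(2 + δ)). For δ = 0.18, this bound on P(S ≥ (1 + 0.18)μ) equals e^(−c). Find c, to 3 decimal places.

18.786

c = δ²μ/(2 + δ) = 0.18²·1263.99/(2 + 0.18) = 18.7859.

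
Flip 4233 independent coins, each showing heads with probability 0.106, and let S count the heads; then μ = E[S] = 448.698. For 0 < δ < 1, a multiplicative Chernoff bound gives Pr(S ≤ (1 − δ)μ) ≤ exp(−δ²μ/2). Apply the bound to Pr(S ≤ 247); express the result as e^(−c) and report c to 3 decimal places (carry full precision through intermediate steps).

45.333

Write 247 = (1 − δ)μ, so δ = 1 − 247/448.698 = 0.4495184…
Then the exponent is δ²μ/2 = (μ − 247)²/(2μ) = 45.333480.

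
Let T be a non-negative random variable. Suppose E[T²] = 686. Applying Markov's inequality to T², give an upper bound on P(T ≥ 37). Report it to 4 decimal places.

0.5011

Since T ≥ 0, the event {T ≥ 37} is the same as {T² ≥ 1369}.
Markov's inequality applied to T² gives P(T² ≥ 1369) ≤ E[T²]/1369 = 686/1369 = 0.5011.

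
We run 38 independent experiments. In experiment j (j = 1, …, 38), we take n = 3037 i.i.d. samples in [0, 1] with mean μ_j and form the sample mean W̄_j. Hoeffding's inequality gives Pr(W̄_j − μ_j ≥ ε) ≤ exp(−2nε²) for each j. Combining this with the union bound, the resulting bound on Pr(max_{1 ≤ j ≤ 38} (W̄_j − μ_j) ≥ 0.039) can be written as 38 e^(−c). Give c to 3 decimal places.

Union bound over the 38 events: Pr(max_{1 ≤ j ≤ 38} (W̄_j − μ_j) ≥ 0.039) ≤ 38·exp(−2nε²) = 38 exp(−2·3037·0.039²).
So c = 2·3037·0.039² = 9.2386.

9.239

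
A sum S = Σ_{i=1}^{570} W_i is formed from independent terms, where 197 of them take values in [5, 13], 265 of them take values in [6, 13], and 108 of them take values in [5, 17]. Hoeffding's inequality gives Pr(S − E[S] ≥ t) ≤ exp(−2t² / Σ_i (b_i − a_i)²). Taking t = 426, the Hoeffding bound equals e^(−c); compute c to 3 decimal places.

Σ(b_i − a_i)² = 197·8² + 265·7² + 108·12² = 41145.
c = 2t² / 41145 = 2·426² / 41145 = 8.8213.

8.821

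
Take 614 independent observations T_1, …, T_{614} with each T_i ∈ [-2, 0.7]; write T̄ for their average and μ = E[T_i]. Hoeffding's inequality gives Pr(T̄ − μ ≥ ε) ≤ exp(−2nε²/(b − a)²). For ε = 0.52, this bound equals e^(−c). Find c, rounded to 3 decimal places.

45.549

c = 2nε²/(b − a)² = 2·614·0.52² / 2.7² = 45.5489.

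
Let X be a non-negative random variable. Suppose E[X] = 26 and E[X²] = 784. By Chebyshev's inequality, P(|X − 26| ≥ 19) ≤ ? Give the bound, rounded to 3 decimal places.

Var(X) = E[X²] − (E[X])² = 784 − 676 = 108.
Chebyshev's inequality: P(|X − μ| ≥ t) ≤ Var(X)/t² = 108/361 = 0.2992.

0.299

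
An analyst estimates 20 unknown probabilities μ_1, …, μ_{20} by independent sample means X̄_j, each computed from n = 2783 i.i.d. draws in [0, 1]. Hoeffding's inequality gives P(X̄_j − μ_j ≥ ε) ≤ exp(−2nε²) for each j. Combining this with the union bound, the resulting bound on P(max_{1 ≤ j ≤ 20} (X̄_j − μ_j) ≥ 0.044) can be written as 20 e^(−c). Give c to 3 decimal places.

10.776

Union bound over the 20 events: P(max_{1 ≤ j ≤ 20} (X̄_j − μ_j) ≥ 0.044) ≤ 20·exp(−2nε²) = 20 exp(−2·2783·0.044²).
So c = 2·2783·0.044² = 10.7758.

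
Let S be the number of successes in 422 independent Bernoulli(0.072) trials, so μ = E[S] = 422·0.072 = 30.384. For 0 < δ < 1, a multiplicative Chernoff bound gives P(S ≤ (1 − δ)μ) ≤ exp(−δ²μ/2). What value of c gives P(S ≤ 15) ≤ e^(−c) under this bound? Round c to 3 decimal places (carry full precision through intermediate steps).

Write 15 = (1 − δ)μ, so δ = 1 − 15/30.384 = 0.5063191…
Then the exponent is δ²μ/2 = (μ − 15)²/(2μ) = 3.894607.

3.895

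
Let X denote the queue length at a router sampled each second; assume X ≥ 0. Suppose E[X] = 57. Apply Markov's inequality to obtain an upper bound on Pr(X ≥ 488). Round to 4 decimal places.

Markov's inequality: for a non-negative random variable, Pr(X ≥ a) ≤ E[X]/a.
Here E[X] = 57 and a = 488, so the bound is 57/488 = 0.1168.

0.1168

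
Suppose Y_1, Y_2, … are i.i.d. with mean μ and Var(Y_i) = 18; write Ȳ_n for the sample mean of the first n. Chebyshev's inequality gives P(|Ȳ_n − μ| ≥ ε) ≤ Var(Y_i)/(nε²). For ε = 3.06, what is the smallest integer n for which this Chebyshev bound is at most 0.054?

36

Require 18/(n·3.06²) ≤ 0.054, i.e. n ≥ 18/(0.054·3.06²) = 35.599.
The smallest integer n is 36.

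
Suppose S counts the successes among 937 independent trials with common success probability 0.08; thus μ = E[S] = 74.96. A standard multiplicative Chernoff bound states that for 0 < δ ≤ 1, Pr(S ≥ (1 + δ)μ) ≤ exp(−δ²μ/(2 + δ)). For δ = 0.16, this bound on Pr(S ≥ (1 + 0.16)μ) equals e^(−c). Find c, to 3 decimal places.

0.888

c = δ²μ/(2 + δ) = 0.16²·74.96/(2 + 0.16) = 0.8884.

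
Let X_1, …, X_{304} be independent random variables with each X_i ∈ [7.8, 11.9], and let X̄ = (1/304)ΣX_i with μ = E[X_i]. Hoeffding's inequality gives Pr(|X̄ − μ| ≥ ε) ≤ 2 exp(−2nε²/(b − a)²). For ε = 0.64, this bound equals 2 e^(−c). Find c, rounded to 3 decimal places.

c = 2nε²/(b − a)² = 2·304·0.64² / 4.1² = 14.8148.

14.815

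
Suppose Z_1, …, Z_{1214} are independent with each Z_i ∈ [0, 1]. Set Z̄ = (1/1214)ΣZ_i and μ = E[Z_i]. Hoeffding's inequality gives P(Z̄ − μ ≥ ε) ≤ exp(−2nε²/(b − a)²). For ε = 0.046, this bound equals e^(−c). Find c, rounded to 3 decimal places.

5.138

c = 2nε²/(b − a)² = 2·1214·0.046² / 1² = 5.1376.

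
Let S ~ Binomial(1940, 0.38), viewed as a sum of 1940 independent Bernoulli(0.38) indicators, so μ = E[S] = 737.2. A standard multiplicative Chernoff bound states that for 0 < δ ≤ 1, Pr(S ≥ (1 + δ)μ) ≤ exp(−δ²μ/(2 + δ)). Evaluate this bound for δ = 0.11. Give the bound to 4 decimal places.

Exponent = δ²μ/(2 + δ) = 0.11²·737.2/2.11 = 4.2275.
Bound = exp(−4.2275) = 0.01459.

0.0146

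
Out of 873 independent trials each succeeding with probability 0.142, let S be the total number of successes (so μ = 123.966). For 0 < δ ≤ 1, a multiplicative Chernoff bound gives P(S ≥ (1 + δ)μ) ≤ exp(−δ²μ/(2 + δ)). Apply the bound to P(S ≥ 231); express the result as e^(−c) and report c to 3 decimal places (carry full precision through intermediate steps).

Write 231 = (1 + δ)μ, so δ = 231/123.966 − 1 = 0.8634142…
Then the exponent is δ²μ/(2 + δ) = (231 − μ)² / (μ·(2 + δ)) = 32.274294.

32.274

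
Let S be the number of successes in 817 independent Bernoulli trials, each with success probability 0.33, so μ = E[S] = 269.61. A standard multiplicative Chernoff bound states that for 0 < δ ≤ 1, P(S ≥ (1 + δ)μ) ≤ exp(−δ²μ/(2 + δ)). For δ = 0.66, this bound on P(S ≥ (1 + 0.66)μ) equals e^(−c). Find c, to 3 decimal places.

44.151

c = δ²μ/(2 + δ) = 0.66²·269.61/(2 + 0.66) = 44.1512.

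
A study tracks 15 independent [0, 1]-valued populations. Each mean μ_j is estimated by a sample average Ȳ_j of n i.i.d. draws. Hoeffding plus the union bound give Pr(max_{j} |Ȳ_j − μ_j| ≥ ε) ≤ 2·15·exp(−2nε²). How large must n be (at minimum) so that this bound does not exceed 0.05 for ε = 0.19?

89

Need 2·15·exp(−2nε²) ≤ 0.05, i.e. exp(−2nε²) ≤ 0.05/30.
So 2nε² ≥ ln(30/0.05) = 6.396930.
Hence n ≥ 6.396930/(2·0.19²) = 88.600.
The smallest integer n is 89.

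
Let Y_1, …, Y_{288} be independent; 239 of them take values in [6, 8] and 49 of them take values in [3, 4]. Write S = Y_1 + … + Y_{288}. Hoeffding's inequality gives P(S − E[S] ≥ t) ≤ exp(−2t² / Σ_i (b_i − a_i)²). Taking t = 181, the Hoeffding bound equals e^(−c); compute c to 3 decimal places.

65.196

Σ(b_i − a_i)² = 239·2² + 49·1² = 1005.
c = 2t² / 1005 = 2·181² / 1005 = 65.1960.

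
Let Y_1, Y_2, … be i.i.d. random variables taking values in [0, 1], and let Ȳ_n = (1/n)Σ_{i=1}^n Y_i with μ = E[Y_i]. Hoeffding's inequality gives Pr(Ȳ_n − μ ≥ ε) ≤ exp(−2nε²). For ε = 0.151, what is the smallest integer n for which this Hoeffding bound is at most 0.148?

42

Require exp(−2nε²) ≤ 0.148, i.e. 2nε² ≥ ln(1/0.148) = 1.910543.
So n ≥ 1.910543 / (2·0.151²) = 41.896.
The smallest integer n is 42.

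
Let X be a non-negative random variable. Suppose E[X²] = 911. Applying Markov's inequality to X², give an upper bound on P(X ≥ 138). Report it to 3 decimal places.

Since X ≥ 0, the event {X ≥ 138} is the same as {X² ≥ 19044}.
Markov's inequality applied to X² gives P(X² ≥ 19044) ≤ E[X²]/19044 = 911/19044 = 0.0478.

0.048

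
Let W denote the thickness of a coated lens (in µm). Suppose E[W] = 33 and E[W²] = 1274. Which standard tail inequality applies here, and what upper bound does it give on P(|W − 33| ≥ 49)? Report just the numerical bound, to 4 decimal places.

0.0771

The first two moments determine the variance, so Chebyshev's inequality is the sharpest standard bound available.
Var(W) = E[W²] − (E[W])² = 1274 − 1089 = 185.
Chebyshev's inequality: P(|W − μ| ≥ t) ≤ Var(W)/t² = 185/2401 = 0.0771.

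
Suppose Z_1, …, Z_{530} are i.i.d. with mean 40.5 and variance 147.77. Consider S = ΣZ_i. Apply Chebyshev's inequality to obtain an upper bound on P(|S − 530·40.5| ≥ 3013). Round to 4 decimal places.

0.0086

Var(S) = n·Var(Z_i) = 530·147.77 = 78318.1.
Chebyshev: P(|S − 530·40.5| ≥ 3013) ≤ Var(S)/3013² = 78318.1/9078169 = 0.0086.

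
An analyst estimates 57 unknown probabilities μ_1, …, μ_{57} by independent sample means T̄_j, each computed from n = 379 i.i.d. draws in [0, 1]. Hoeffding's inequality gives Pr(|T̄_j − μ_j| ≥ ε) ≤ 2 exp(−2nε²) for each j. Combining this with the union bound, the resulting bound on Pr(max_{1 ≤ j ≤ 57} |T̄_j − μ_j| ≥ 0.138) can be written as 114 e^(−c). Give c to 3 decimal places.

14.435

Union bound over the 57 events: Pr(max_{1 ≤ j ≤ 57} |T̄_j − μ_j| ≥ 0.138) ≤ 57·2·exp(−2nε²) = 114 exp(−2·379·0.138²).
So c = 2·379·0.138² = 14.4354.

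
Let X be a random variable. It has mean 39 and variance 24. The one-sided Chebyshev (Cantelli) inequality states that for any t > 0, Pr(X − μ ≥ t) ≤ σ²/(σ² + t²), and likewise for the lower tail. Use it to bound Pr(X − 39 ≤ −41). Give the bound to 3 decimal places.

Here σ² = 24 and t = 41, so σ² + t² = 1705.
Cantelli's bound: 24/1705 = 0.0141.

0.014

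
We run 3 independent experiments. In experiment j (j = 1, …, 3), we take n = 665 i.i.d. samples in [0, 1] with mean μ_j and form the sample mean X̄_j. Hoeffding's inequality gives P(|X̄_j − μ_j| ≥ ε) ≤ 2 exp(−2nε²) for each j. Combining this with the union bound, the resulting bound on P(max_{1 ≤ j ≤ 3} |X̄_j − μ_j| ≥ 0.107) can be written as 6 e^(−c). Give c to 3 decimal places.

15.227

Union bound over the 3 events: P(max_{1 ≤ j ≤ 3} |X̄_j − μ_j| ≥ 0.107) ≤ 3·2·exp(−2nε²) = 6 exp(−2·665·0.107²).
So c = 2·665·0.107² = 15.2272.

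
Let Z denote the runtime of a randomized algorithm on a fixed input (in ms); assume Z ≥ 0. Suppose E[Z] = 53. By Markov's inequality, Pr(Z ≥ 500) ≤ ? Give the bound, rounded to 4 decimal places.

0.1060

Markov's inequality: for a non-negative random variable, Pr(Z ≥ a) ≤ E[Z]/a.
Here E[Z] = 53 and a = 500, so the bound is 53/500 = 0.1060.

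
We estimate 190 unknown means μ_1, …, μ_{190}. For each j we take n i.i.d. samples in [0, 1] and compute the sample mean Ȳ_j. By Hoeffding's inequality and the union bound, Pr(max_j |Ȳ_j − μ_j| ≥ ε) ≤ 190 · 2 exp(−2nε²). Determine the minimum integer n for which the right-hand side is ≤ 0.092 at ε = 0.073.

782

Need 2·190·exp(−2nε²) ≤ 0.092, i.e. exp(−2nε²) ≤ 0.092/380.
So 2nε² ≥ ln(380/0.092) = 8.326138.
Hence n ≥ 8.326138/(2·0.073²) = 781.210.
The smallest integer n is 782.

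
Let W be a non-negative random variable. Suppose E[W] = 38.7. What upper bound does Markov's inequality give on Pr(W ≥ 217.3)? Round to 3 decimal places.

0.178

Markov's inequality: for a non-negative random variable, Pr(W ≥ a) ≤ E[W]/a.
Here E[W] = 38.7 and a = 217.3, so the bound is 38.7/217.3 = 0.1781.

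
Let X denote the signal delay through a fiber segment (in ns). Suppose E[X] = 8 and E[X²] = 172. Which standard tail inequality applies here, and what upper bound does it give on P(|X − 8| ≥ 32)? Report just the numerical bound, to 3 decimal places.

0.105

The first two moments determine the variance, so Chebyshev's inequality is the sharpest standard bound available.
Var(X) = E[X²] − (E[X])² = 172 − 64 = 108.
Chebyshev's inequality: P(|X − μ| ≥ t) ≤ Var(X)/t² = 108/1024 = 0.1055.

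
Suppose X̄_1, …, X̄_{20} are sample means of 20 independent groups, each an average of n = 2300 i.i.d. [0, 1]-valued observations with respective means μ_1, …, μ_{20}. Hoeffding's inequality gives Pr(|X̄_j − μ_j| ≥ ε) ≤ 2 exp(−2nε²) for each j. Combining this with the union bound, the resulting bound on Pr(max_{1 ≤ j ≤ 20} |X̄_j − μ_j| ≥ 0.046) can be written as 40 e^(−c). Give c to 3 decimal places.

Union bound over the 20 events: Pr(max_{1 ≤ j ≤ 20} |X̄_j − μ_j| ≥ 0.046) ≤ 20·2·exp(−2nε²) = 40 exp(−2·2300·0.046²).
So c = 2·2300·0.046² = 9.7336.

9.734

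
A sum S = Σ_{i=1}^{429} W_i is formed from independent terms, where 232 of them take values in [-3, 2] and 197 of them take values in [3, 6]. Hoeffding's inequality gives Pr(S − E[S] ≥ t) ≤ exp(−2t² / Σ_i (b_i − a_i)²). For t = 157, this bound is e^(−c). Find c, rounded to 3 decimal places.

6.510

Σ(b_i − a_i)² = 232·5² + 197·3² = 7573.
c = 2t² / 7573 = 2·157² / 7573 = 6.5097.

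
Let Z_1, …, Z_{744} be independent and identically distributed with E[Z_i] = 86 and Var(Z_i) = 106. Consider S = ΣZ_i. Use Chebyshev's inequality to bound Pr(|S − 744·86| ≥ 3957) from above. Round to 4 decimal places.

0.0050

Var(S) = n·Var(Z_i) = 744·106 = 78864.
Chebyshev: Pr(|S − 744·86| ≥ 3957) ≤ Var(S)/3957² = 78864/15657849 = 0.0050.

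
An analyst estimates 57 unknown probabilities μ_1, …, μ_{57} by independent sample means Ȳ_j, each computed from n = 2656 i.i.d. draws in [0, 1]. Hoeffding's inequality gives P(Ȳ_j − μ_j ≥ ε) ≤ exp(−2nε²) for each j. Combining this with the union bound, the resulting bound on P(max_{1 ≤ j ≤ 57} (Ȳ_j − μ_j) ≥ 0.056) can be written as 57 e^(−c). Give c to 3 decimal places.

16.658

Union bound over the 57 events: P(max_{1 ≤ j ≤ 57} (Ȳ_j − μ_j) ≥ 0.056) ≤ 57·exp(−2nε²) = 57 exp(−2·2656·0.056²).
So c = 2·2656·0.056² = 16.6584.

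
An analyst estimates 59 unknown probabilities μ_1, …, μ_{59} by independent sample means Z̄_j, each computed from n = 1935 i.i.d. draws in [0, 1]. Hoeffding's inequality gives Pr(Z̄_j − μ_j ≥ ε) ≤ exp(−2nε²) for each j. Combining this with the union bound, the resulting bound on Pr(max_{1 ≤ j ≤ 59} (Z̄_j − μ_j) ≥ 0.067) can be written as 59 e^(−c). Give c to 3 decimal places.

17.372

Union bound over the 59 events: Pr(max_{1 ≤ j ≤ 59} (Z̄_j − μ_j) ≥ 0.067) ≤ 59·exp(−2nε²) = 59 exp(−2·1935·0.067²).
So c = 2·1935·0.067² = 17.3724.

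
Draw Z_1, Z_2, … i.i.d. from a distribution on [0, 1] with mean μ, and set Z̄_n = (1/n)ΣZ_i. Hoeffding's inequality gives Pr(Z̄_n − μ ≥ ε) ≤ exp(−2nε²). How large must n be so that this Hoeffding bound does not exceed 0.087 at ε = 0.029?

1452

Require exp(−2nε²) ≤ 0.087, i.e. 2nε² ≥ ln(1/0.087) = 2.441847.
So n ≥ 2.441847 / (2·0.029²) = 1451.752.
The smallest integer n is 1452.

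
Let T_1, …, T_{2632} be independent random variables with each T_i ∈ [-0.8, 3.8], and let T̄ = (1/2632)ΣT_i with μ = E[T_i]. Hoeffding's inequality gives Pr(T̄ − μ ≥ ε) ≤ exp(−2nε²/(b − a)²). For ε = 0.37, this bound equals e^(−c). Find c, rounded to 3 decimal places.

c = 2nε²/(b − a)² = 2·2632·0.37² / 4.6² = 34.0568.

34.057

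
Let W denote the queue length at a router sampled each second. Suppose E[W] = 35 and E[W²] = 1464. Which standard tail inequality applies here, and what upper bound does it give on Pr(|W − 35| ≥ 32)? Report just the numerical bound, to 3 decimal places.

0.233

The first two moments determine the variance, so Chebyshev's inequality is the sharpest standard bound available.
Var(W) = E[W²] − (E[W])² = 1464 − 1225 = 239.
Chebyshev's inequality: Pr(|W − μ| ≥ t) ≤ Var(W)/t² = 239/1024 = 0.2334.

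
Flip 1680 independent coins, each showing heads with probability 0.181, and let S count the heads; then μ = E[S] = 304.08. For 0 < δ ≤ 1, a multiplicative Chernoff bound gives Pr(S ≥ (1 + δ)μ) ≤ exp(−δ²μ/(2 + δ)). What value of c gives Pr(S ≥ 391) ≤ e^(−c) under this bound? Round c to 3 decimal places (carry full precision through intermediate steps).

10.869

Write 391 = (1 + δ)μ, so δ = 391/304.08 − 1 = 0.2858458…
Then the exponent is δ²μ/(2 + δ) = (391 − μ)² / (μ·(2 + δ)) = 10.869377.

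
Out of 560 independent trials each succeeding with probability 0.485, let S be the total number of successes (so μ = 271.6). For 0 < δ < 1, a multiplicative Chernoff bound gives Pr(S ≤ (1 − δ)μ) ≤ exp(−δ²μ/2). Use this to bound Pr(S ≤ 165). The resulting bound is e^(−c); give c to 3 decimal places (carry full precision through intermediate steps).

20.920

Write 165 = (1 − δ)μ, so δ = 1 − 165/271.6 = 0.392489…
Then the exponent is δ²μ/2 = (μ − 165)²/(2μ) = 20.919661.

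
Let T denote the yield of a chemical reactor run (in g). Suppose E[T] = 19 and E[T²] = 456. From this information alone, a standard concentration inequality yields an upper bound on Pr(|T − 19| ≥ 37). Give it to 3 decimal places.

The first two moments determine the variance, so Chebyshev's inequality is the sharpest standard bound available.
Var(T) = E[T²] − (E[T])² = 456 − 361 = 95.
Chebyshev's inequality: Pr(|T − μ| ≥ t) ≤ Var(T)/t² = 95/1369 = 0.0694.

0.069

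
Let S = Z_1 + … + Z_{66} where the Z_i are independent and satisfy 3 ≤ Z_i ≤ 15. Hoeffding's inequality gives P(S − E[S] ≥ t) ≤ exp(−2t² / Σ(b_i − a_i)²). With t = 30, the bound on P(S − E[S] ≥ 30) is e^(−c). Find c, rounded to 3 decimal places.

Σ(b_i − a_i)² = 66·(12)² = 9504.
c = 2t²/9504 = 2·30²/9504 = 0.1894.

0.189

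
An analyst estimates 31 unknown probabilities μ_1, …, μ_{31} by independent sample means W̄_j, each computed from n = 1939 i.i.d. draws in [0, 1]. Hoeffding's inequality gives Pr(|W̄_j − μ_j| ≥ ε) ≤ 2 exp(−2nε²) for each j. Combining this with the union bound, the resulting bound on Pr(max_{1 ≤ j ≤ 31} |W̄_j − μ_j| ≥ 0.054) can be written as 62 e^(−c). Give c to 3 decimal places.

Union bound over the 31 events: Pr(max_{1 ≤ j ≤ 31} |W̄_j − μ_j| ≥ 0.054) ≤ 31·2·exp(−2nε²) = 62 exp(−2·1939·0.054²).
So c = 2·1939·0.054² = 11.3082.

11.308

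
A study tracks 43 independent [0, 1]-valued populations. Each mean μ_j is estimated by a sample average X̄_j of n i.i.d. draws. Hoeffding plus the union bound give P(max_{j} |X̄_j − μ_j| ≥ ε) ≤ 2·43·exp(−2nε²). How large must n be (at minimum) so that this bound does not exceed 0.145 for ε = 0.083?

Need 2·43·exp(−2nε²) ≤ 0.145, i.e. exp(−2nε²) ≤ 0.145/86.
So 2nε² ≥ ln(86/0.145) = 6.385369.
Hence n ≥ 6.385369/(2·0.083²) = 463.447.
The smallest integer n is 464.

464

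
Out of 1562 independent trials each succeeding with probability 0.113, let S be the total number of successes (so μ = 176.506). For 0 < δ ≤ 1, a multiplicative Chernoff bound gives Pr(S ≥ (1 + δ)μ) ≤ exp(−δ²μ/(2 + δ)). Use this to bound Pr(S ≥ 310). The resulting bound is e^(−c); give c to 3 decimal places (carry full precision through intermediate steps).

Write 310 = (1 + δ)μ, so δ = 310/176.506 − 1 = 0.7563142…
Then the exponent is δ²μ/(2 + δ) = (310 − μ)² / (μ·(2 + δ)) = 36.629863.

36.630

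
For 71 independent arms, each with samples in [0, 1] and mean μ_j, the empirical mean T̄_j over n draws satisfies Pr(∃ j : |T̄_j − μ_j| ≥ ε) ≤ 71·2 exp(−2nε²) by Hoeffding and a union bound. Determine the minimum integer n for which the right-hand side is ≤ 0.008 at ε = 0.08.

Need 2·71·exp(−2nε²) ≤ 0.008, i.e. exp(−2nε²) ≤ 0.008/142.
So 2nε² ≥ ln(142/0.008) = 9.784141.
Hence n ≥ 9.784141/(2·0.08²) = 764.386.
The smallest integer n is 765.

765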